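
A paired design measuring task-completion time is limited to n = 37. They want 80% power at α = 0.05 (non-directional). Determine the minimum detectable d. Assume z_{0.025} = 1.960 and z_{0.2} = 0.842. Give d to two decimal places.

d_min ≈ 0.46

For a single sample (or paired design) of n = 37: d_min = (z_{α/2} + z_β)/√n.
z-sum = 1.960 + 0.842 = 2.802.
d_min = 2.802 / √37 = 2.802 / 6.083 = 0.461.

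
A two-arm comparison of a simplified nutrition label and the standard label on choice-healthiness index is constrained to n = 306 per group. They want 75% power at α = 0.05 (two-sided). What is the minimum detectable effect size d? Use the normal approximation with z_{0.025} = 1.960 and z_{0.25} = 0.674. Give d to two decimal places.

d_min ≈ 0.21

For two independent groups of n = 306 each: d_min = (z_{α/2} + z_β)·√(2/n).
z-sum = 1.960 + 0.674 = 2.634.
d_min = 2.634 × √(2/306) = 2.634 × 0.0808 = 0.213.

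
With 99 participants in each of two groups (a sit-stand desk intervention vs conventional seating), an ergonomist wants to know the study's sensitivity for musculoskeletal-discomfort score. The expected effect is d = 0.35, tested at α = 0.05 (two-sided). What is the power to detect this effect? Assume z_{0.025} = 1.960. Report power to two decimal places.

For two equal groups, power = Φ(d·√(n/2) − z_{α/2}).
d·√(n/2) = 0.35 × √(99/2) = 0.35 × 7.036 = 2.462.
z_β = 2.462 − 1.960 = 0.502.
Power = Φ(0.502) = 0.692.

power ≈ 0.69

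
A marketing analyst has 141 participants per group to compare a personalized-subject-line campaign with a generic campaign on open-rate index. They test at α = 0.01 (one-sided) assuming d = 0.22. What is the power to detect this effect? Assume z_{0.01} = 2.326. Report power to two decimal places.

For two equal groups, power = Φ(d·√(n/2) − z_{α}).
d·√(n/2) = 0.22 × √(141/2) = 0.22 × 8.396 = 1.847.
z_β = 1.847 − 2.326 = -0.479.
Power = Φ(-0.479) = 0.316.

power ≈ 0.32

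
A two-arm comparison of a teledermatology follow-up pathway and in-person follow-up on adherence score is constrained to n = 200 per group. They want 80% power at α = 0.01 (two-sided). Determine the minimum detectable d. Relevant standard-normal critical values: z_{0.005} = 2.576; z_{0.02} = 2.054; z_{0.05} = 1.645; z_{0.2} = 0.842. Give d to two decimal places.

d_min ≈ 0.34

For two independent groups of n = 200 each: d_min = (z_{α/2} + z_β)·√(2/n).
z-sum = 2.576 + 0.842 = 3.418.
d_min = 3.418 × √(2/200) = 3.418 × 0.1000 = 0.342.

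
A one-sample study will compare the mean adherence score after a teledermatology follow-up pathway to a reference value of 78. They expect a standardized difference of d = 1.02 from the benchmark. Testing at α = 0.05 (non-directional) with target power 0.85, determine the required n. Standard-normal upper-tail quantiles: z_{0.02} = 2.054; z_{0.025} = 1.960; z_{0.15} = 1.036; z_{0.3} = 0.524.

n = 9

For a one-sample test: n = ((z_{α/2} + z_β) / d)².
z_{α/2} + z_β = 1.960 + 1.036 = 2.996.
n = (2.996 / 1.02)² = 2.937² = 8.63.
Round up.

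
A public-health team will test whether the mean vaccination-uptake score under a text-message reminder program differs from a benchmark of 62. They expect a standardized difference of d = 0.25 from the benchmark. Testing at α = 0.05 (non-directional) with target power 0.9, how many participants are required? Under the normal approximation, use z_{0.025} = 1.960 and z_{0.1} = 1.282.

For a one-sample test: n = ((z_{α/2} + z_β) / d)².
z_{α/2} + z_β = 1.960 + 1.282 = 3.242.
n = (3.242 / 0.25)² = 12.968² = 168.17.
Round up.

n = 169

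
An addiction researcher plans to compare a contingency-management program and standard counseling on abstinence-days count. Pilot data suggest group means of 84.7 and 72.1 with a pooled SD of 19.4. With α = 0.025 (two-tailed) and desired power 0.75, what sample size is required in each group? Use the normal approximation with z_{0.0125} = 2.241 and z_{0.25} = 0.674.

n = 41 per group

Cohen's d = |M₁ − M₂| / SD_pooled = |84.7 − 72.1| / 19.4 = 12.6 / 19.4 = 0.649.
For two independent groups with equal n: n = 2·((z_{α/2} + z_β) / d)².
z_{α/2} + z_β = 2.241 + 0.674 = 2.915.
n = 2 × (2.915 / 0.649)² = 2 × 4.492² = 2 × 20.17 = 40.3.
Round up to the next whole participant.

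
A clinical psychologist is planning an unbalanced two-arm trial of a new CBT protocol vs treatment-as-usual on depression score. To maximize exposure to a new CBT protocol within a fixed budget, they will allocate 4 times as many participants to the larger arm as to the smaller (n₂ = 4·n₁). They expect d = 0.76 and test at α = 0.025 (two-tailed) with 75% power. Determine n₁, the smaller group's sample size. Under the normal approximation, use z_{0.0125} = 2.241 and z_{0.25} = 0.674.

n₁ = 19

With allocation ratio k = n₂/n₁ = 4, Var(x̄₁−x̄₂) = σ²(1/n₁ + 1/(k·n₁)) = σ²·(k+1)/(k·n₁).
So n₁ = (1 + 1/k)·((z_{α/2} + z_β)/d)² = 1.250 × (2.915/0.76)².
n₁ = 1.250 × 14.71 = 18.4.
Round up: n₁ = 19, giving n₂ = 4 × 19 = 76.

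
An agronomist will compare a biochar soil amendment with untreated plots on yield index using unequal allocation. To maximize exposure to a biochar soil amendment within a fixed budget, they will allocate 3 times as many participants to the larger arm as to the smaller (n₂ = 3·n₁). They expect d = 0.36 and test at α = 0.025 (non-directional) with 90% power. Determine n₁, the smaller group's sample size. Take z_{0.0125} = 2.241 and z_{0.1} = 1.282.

With allocation ratio k = n₂/n₁ = 3, Var(x̄₁−x̄₂) = σ²(1/n₁ + 1/(k·n₁)) = σ²·(k+1)/(k·n₁).
So n₁ = (1 + 1/k)·((z_{α/2} + z_β)/d)² = 1.333 × (3.523/0.36)².
n₁ = 1.333 × 95.77 = 127.7.
Round up: n₁ = 128, giving n₂ = 3 × 128 = 384.

n₁ = 128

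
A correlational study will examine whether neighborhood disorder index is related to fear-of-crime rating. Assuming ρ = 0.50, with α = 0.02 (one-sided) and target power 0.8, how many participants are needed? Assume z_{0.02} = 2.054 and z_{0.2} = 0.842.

n = 31

Fisher's z: C = ½·ln((1+r)/(1−r)) = ½·ln(3.0000) = 0.5493.
n = ((z_{α} + z_β)/C)² + 3.
(2.054 + 0.842) / 0.5493 = 2.896 / 0.5493 = 5.272.
n = 5.272² + 3 = 27.80 + 3 = 30.8.
Round up.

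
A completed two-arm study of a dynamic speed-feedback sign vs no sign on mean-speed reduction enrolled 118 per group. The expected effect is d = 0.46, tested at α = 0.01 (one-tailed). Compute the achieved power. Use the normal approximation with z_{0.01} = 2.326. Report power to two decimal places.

For two equal groups, power = Φ(d·√(n/2) − z_{α}).
d·√(n/2) = 0.46 × √(118/2) = 0.46 × 7.681 = 3.533.
z_β = 3.533 − 2.326 = 1.207.
Power = Φ(1.207) = 0.886.

power ≈ 0.89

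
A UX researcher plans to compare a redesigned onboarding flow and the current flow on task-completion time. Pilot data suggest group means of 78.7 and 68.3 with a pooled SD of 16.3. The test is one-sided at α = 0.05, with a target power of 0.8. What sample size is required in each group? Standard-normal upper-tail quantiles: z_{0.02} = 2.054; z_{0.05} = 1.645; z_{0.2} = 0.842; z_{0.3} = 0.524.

n = 31 per group

Cohen's d = |M₁ − M₂| / SD_pooled = |78.7 − 68.3| / 16.3 = 10.4 / 16.3 = 0.638.
For two independent groups with equal n: n = 2·((z_{α} + z_β) / d)².
z_{α} + z_β = 1.645 + 0.842 = 2.487.
n = 2 × (2.487 / 0.638)² = 2 × 3.898² = 2 × 15.20 = 30.4.
Round up to the next whole participant.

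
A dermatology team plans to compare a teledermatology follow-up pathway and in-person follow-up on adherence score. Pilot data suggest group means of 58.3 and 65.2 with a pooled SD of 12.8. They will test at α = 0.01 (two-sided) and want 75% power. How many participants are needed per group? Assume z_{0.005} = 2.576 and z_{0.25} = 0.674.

Cohen's d = |M₁ − M₂| / SD_pooled = |58.3 − 65.2| / 12.8 = 6.9 / 12.8 = 0.539.
For two independent groups with equal n: n = 2·((z_{α/2} + z_β) / d)².
z_{α/2} + z_β = 2.576 + 0.674 = 3.250.
n = 2 × (3.250 / 0.539)² = 2 × 6.030² = 2 × 36.36 = 72.7.
Round up to the next whole participant.

n = 73 per group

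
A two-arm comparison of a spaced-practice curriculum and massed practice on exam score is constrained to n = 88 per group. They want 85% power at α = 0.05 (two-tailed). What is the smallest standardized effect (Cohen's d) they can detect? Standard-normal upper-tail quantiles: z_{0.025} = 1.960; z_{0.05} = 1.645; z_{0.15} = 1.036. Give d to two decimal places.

For two independent groups of n = 88 each: d_min = (z_{α/2} + z_β)·√(2/n).
z-sum = 1.960 + 1.036 = 2.996.
d_min = 2.996 × √(2/88) = 2.996 × 0.1508 = 0.452.

d_min ≈ 0.45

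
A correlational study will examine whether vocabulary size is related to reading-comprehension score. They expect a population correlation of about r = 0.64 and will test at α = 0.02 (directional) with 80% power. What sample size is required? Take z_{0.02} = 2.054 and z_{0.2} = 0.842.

Fisher's z: C = ½·ln((1+r)/(1−r)) = ½·ln(4.5556) = 0.7582.
n = ((z_{α} + z_β)/C)² + 3.
(2.054 + 0.842) / 0.7582 = 2.896 / 0.7582 = 3.820.
n = 3.820² + 3 = 14.59 + 3 = 17.6.
Round up.

n = 18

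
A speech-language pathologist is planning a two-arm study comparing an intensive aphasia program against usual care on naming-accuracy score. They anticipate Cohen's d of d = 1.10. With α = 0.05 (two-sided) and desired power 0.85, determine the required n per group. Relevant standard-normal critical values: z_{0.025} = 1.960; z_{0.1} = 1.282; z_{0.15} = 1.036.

n = 15 per group

For two independent groups with equal n: n = 2·((z_{α/2} + z_β) / d)².
z_{α/2} + z_β = 1.960 + 1.036 = 2.996.
n = 2 × (2.996 / 1.10)² = 2 × 2.724² = 2 × 7.42 = 14.8.
Round up to the next whole participant.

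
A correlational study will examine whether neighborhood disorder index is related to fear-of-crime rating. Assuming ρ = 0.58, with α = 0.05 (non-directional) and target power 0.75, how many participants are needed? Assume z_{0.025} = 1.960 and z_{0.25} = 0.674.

n = 19

Fisher's z: C = ½·ln((1+r)/(1−r)) = ½·ln(3.7619) = 0.6625.
n = ((z_{α/2} + z_β)/C)² + 3.
(1.960 + 0.674) / 0.6625 = 2.634 / 0.6625 = 3.976.
n = 3.976² + 3 = 15.81 + 3 = 18.8.
Round up.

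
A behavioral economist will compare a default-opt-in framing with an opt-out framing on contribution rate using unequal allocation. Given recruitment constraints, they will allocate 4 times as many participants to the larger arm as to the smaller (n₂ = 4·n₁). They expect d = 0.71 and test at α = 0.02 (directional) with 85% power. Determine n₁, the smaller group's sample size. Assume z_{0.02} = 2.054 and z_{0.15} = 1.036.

n₁ = 24

With allocation ratio k = n₂/n₁ = 4, Var(x̄₁−x̄₂) = σ²(1/n₁ + 1/(k·n₁)) = σ²·(k+1)/(k·n₁).
So n₁ = (1 + 1/k)·((z_{α} + z_β)/d)² = 1.250 × (3.090/0.71)².
n₁ = 1.250 × 18.94 = 23.7.
Round up: n₁ = 24, giving n₂ = 4 × 24 = 96.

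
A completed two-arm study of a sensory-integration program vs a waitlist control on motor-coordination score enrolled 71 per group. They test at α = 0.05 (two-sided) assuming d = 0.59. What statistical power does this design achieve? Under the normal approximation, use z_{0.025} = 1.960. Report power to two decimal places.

For two equal groups, power = Φ(d·√(n/2) − z_{α/2}).
d·√(n/2) = 0.59 × √(71/2) = 0.59 × 5.958 = 3.515.
z_β = 3.515 − 1.960 = 1.555.
Power = Φ(1.555) = 0.940.

power ≈ 0.94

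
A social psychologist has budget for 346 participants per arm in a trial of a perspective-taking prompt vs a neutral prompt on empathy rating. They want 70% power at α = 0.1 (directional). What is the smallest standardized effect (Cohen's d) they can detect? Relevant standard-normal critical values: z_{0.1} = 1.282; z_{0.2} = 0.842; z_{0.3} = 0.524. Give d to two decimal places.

d_min ≈ 0.14

For two independent groups of n = 346 each: d_min = (z_{α} + z_β)·√(2/n).
z-sum = 1.282 + 0.524 = 1.806.
d_min = 1.806 × √(2/346) = 1.806 × 0.0760 = 0.137.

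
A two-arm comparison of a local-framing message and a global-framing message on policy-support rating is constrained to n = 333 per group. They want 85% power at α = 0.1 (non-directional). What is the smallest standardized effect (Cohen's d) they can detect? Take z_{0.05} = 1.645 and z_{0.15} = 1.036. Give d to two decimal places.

d_min ≈ 0.21

For two independent groups of n = 333 each: d_min = (z_{α/2} + z_β)·√(2/n).
z-sum = 1.645 + 1.036 = 2.681.
d_min = 2.681 × √(2/333) = 2.681 × 0.0775 = 0.208.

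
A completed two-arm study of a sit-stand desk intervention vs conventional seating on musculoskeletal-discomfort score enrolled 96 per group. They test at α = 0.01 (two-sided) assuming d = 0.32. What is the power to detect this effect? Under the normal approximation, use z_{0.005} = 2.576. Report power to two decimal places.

For two equal groups, power = Φ(d·√(n/2) − z_{α/2}).
d·√(n/2) = 0.32 × √(96/2) = 0.32 × 6.928 = 2.217.
z_β = 2.217 − 2.576 = -0.359.
Power = Φ(-0.359) = 0.360.

power ≈ 0.36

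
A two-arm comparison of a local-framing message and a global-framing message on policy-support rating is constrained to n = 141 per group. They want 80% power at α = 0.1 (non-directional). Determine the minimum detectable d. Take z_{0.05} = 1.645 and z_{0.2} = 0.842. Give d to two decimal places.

For two independent groups of n = 141 each: d_min = (z_{α/2} + z_β)·√(2/n).
z-sum = 1.645 + 0.842 = 2.487.
d_min = 2.487 × √(2/141) = 2.487 × 0.1191 = 0.296.

d_min ≈ 0.30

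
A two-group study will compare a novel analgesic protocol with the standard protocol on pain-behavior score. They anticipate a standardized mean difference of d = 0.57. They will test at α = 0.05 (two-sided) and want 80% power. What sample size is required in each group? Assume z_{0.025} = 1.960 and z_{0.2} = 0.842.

For two independent groups with equal n: n = 2·((z_{α/2} + z_β) / d)².
z_{α/2} + z_β = 1.960 + 0.842 = 2.802.
n = 2 × (2.802 / 0.57)² = 2 × 4.916² = 2 × 24.16 = 48.3.
Round up to the next whole participant.

n = 49 per group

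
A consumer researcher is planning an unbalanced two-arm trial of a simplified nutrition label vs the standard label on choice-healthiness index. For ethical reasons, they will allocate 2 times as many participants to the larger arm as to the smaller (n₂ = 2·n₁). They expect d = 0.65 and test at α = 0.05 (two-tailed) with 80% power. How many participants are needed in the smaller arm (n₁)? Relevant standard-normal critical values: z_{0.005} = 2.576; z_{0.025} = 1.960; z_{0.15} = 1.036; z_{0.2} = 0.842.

n₁ = 28

With allocation ratio k = n₂/n₁ = 2, Var(x̄₁−x̄₂) = σ²(1/n₁ + 1/(k·n₁)) = σ²·(k+1)/(k·n₁).
So n₁ = (1 + 1/k)·((z_{α/2} + z_β)/d)² = 1.500 × (2.802/0.65)².
n₁ = 1.500 × 18.58 = 27.9.
Round up: n₁ = 28, giving n₂ = 2 × 28 = 56.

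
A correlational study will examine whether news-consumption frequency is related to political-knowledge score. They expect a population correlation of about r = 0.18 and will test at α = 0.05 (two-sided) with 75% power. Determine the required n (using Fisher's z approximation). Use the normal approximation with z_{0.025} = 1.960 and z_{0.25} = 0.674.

Fisher's z: C = ½·ln((1+r)/(1−r)) = ½·ln(1.4390) = 0.1820.
n = ((z_{α/2} + z_β)/C)² + 3.
(1.960 + 0.674) / 0.1820 = 2.634 / 0.1820 = 14.473.
n = 14.473² + 3 = 209.45 + 3 = 212.5.
Round up.

n = 213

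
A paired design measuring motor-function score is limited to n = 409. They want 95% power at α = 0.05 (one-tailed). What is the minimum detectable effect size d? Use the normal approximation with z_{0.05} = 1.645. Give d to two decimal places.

d_min ≈ 0.16

For a single sample (or paired design) of n = 409: d_min = (z_{α} + z_β)/√n.
z-sum = 1.645 + 1.645 = 3.290.
d_min = 3.290 / √409 = 3.290 / 20.224 = 0.163.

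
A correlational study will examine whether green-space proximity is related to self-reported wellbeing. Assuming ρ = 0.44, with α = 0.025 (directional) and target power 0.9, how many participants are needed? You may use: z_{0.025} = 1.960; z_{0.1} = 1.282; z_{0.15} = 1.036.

Fisher's z: C = ½·ln((1+r)/(1−r)) = ½·ln(2.5714) = 0.4722.
n = ((z_{α} + z_β)/C)² + 3.
(1.960 + 1.282) / 0.4722 = 3.242 / 0.4722 = 6.866.
n = 6.866² + 3 = 47.14 + 3 = 50.1.
Round up.

n = 51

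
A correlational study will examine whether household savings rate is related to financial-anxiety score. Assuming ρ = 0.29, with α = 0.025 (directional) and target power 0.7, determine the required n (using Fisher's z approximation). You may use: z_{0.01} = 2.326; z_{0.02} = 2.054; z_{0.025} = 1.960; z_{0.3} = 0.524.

Fisher's z: C = ½·ln((1+r)/(1−r)) = ½·ln(1.8169) = 0.2986.
n = ((z_{α} + z_β)/C)² + 3.
(1.960 + 0.524) / 0.2986 = 2.484 / 0.2986 = 8.319.
n = 8.319² + 3 = 69.20 + 3 = 72.2.
Round up.

n = 73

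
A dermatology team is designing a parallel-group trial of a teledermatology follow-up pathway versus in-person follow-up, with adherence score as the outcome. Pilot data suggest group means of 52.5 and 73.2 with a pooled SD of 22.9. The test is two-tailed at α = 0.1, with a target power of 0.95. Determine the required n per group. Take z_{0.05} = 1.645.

n = 27 per group

Cohen's d = |M₁ − M₂| / SD_pooled = |52.5 − 73.2| / 22.9 = 20.7 / 22.9 = 0.904.
For two independent groups with equal n: n = 2·((z_{α/2} + z_β) / d)².
z_{α/2} + z_β = 1.645 + 1.645 = 3.290.
n = 2 × (3.290 / 0.904)² = 2 × 3.639² = 2 × 13.25 = 26.5.
Round up to the next whole participant.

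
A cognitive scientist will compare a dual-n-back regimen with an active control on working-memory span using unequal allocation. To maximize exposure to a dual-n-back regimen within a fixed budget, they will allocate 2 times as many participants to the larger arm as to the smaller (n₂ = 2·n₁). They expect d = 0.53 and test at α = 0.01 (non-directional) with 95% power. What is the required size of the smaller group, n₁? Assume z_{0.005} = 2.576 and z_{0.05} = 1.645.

n₁ = 96

With allocation ratio k = n₂/n₁ = 2, Var(x̄₁−x̄₂) = σ²(1/n₁ + 1/(k·n₁)) = σ²·(k+1)/(k·n₁).
So n₁ = (1 + 1/k)·((z_{α/2} + z_β)/d)² = 1.500 × (4.221/0.53)².
n₁ = 1.500 × 63.43 = 95.1.
Round up: n₁ = 96, giving n₂ = 2 × 96 = 192.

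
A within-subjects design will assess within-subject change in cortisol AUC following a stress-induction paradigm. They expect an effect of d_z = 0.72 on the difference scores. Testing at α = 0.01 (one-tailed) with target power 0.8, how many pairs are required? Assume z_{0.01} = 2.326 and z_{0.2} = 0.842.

For a paired (one-sample on differences) test: n = ((z_{α} + z_β) / d)².
z_{α} + z_β = 2.326 + 0.842 = 3.168.
n = (3.168 / 0.72)² = 4.400² = 19.36.
Round up.

n = 20 pairs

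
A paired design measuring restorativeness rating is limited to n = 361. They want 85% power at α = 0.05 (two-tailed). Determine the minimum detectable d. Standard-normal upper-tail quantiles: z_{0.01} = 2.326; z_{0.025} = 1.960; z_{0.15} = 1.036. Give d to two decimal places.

For a single sample (or paired design) of n = 361: d_min = (z_{α/2} + z_β)/√n.
z-sum = 1.960 + 1.036 = 2.996.
d_min = 2.996 / √361 = 2.996 / 19.000 = 0.158.

d_min ≈ 0.16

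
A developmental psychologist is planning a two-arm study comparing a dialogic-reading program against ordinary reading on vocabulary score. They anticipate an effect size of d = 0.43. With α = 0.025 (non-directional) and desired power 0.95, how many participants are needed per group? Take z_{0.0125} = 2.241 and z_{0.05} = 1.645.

For two independent groups with equal n: n = 2·((z_{α/2} + z_β) / d)².
z_{α/2} + z_β = 2.241 + 1.645 = 3.886.
n = 2 × (3.886 / 0.43)² = 2 × 9.037² = 2 × 81.67 = 163.3.
Round up to the next whole participant.

n = 164 per group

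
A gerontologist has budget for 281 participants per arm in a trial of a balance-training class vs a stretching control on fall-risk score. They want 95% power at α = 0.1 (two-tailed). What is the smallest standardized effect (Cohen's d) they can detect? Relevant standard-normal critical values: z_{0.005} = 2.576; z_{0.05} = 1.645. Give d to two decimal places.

d_min ≈ 0.28

For two independent groups of n = 281 each: d_min = (z_{α/2} + z_β)·√(2/n).
z-sum = 1.645 + 1.645 = 3.290.
d_min = 3.290 × √(2/281) = 3.290 × 0.0844 = 0.278.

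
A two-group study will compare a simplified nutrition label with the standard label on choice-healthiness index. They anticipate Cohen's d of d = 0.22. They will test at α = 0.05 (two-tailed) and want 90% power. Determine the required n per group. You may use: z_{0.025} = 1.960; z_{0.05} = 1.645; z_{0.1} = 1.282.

For two independent groups with equal n: n = 2·((z_{α/2} + z_β) / d)².
z_{α/2} + z_β = 1.960 + 1.282 = 3.242.
n = 2 × (3.242 / 0.22)² = 2 × 14.736² = 2 × 217.16 = 434.3.
Round up to the next whole participant.

n = 435 per group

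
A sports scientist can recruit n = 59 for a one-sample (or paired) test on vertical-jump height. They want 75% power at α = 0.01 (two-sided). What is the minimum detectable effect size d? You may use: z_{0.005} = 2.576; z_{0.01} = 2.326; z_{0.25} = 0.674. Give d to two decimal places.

For a single sample (or paired design) of n = 59: d_min = (z_{α/2} + z_β)/√n.
z-sum = 2.576 + 0.674 = 3.250.
d_min = 3.250 / √59 = 3.250 / 7.681 = 0.423.

d_min ≈ 0.42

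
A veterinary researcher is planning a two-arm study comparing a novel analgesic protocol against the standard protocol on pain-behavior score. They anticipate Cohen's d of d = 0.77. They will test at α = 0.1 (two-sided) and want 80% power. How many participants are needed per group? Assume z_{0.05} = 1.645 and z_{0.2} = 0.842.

n = 21 per group

For two independent groups with equal n: n = 2·((z_{α/2} + z_β) / d)².
z_{α/2} + z_β = 1.645 + 0.842 = 2.487.
n = 2 × (2.487 / 0.77)² = 2 × 3.230² = 2 × 10.43 = 20.9.
Round up to the next whole participant.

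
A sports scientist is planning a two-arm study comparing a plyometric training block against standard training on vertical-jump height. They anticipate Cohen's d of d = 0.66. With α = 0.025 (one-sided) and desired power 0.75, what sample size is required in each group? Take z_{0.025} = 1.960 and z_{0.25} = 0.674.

n = 32 per group

For two independent groups with equal n: n = 2·((z_{α} + z_β) / d)².
z_{α} + z_β = 1.960 + 0.674 = 2.634.
n = 2 × (2.634 / 0.66)² = 2 × 3.991² = 2 × 15.93 = 31.9.
Round up to the next whole participant.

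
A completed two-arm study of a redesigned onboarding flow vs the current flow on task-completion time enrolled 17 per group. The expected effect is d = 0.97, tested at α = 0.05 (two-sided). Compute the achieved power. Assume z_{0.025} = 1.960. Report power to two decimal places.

power ≈ 0.81

For two equal groups, power = Φ(d·√(n/2) − z_{α/2}).
d·√(n/2) = 0.97 × √(17/2) = 0.97 × 2.915 = 2.828.
z_β = 2.828 − 1.960 = 0.868.
Power = Φ(0.868) = 0.807.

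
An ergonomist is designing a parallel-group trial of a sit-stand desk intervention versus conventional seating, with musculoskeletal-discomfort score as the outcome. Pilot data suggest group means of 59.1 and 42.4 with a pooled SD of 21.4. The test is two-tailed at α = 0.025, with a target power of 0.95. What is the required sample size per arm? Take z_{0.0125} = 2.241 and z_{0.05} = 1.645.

Cohen's d = |M₁ − M₂| / SD_pooled = |59.1 − 42.4| / 21.4 = 16.7 / 21.4 = 0.780.
For two independent groups with equal n: n = 2·((z_{α/2} + z_β) / d)².
z_{α/2} + z_β = 2.241 + 1.645 = 3.886.
n = 2 × (3.886 / 0.780)² = 2 × 4.982² = 2 × 24.82 = 49.6.
Round up to the next whole participant.

n = 50 per group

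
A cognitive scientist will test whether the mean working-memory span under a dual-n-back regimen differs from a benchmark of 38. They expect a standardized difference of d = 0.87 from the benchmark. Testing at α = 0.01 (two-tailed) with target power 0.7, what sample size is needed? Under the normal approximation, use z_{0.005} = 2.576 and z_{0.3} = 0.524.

n = 13

For a one-sample test: n = ((z_{α/2} + z_β) / d)².
z_{α/2} + z_β = 2.576 + 0.524 = 3.100.
n = (3.100 / 0.87)² = 3.563² = 12.70.
Round up.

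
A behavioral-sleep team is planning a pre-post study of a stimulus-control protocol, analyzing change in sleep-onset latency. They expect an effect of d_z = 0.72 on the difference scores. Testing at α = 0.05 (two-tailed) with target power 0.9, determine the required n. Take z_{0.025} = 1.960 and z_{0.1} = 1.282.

For a paired (one-sample on differences) test: n = ((z_{α/2} + z_β) / d)².
z_{α/2} + z_β = 1.960 + 1.282 = 3.242.
n = (3.242 / 0.72)² = 4.503² = 20.28.
Round up.

n = 21 pairs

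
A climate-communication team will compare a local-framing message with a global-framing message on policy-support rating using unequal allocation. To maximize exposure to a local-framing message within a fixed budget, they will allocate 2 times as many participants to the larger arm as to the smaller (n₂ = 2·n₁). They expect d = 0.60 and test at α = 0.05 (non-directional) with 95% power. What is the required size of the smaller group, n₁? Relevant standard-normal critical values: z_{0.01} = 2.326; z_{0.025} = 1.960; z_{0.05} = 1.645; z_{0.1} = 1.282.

With allocation ratio k = n₂/n₁ = 2, Var(x̄₁−x̄₂) = σ²(1/n₁ + 1/(k·n₁)) = σ²·(k+1)/(k·n₁).
So n₁ = (1 + 1/k)·((z_{α/2} + z_β)/d)² = 1.500 × (3.605/0.60)².
n₁ = 1.500 × 36.10 = 54.2.
Round up: n₁ = 55, giving n₂ = 2 × 55 = 110.

n₁ = 55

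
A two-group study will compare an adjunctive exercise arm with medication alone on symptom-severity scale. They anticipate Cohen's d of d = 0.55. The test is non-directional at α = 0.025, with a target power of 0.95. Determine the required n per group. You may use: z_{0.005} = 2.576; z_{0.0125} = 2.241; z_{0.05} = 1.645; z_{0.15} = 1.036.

n = 100 per group

For two independent groups with equal n: n = 2·((z_{α/2} + z_β) / d)².
z_{α/2} + z_β = 2.241 + 1.645 = 3.886.
n = 2 × (3.886 / 0.55)² = 2 × 7.065² = 2 × 49.92 = 99.8.
Round up to the next whole participant.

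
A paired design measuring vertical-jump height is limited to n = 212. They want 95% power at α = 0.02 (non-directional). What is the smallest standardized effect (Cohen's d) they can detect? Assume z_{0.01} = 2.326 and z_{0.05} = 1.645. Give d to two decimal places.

d_min ≈ 0.27

For a single sample (or paired design) of n = 212: d_min = (z_{α/2} + z_β)/√n.
z-sum = 2.326 + 1.645 = 3.971.
d_min = 3.971 / √212 = 3.971 / 14.560 = 0.273.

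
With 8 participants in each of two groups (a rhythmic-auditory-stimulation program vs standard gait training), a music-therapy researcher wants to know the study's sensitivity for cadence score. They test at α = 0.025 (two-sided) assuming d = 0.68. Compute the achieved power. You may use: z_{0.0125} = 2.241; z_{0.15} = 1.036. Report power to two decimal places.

power ≈ 0.19

For two equal groups, power = Φ(d·√(n/2) − z_{α/2}).
d·√(n/2) = 0.68 × √(8/2) = 0.68 × 2.000 = 1.360.
z_β = 1.360 − 2.241 = -0.881.
Power = Φ(-0.881) = 0.189.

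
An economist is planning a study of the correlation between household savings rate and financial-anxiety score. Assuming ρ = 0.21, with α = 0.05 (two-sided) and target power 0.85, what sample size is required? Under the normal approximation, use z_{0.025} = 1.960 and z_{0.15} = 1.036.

Fisher's z: C = ½·ln((1+r)/(1−r)) = ½·ln(1.5316) = 0.2132.
n = ((z_{α/2} + z_β)/C)² + 3.
(1.960 + 1.036) / 0.2132 = 2.996 / 0.2132 = 14.053.
n = 14.053² + 3 = 197.47 + 3 = 200.5.
Round up.

n = 201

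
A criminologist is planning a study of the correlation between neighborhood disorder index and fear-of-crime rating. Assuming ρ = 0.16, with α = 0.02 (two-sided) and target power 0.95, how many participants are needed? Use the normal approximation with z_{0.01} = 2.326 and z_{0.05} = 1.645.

n = 609

Fisher's z: C = ½·ln((1+r)/(1−r)) = ½·ln(1.3810) = 0.1614.
n = ((z_{α/2} + z_β)/C)² + 3.
(2.326 + 1.645) / 0.1614 = 3.971 / 0.1614 = 24.603.
n = 24.603² + 3 = 605.33 + 3 = 608.3.
Round up.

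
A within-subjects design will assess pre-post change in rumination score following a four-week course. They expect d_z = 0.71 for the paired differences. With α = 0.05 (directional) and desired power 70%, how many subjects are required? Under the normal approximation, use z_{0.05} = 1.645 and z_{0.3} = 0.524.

For a paired (one-sample on differences) test: n = ((z_{α} + z_β) / d)².
z_{α} + z_β = 1.645 + 0.524 = 2.169.
n = (2.169 / 0.71)² = 3.055² = 9.33.
Round up.

n = 10 pairs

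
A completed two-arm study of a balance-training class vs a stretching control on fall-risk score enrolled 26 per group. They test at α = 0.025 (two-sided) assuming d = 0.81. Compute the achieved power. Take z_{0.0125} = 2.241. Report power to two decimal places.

For two equal groups, power = Φ(d·√(n/2) − z_{α/2}).
d·√(n/2) = 0.81 × √(26/2) = 0.81 × 3.606 = 2.920.
z_β = 2.920 − 2.241 = 0.679.
Power = Φ(0.679) = 0.752.

power ≈ 0.75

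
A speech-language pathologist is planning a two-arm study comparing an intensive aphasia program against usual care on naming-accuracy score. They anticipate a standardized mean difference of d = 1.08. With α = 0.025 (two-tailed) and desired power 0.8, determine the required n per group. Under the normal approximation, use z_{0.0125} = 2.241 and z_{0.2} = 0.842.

n = 17 per group

For two independent groups with equal n: n = 2·((z_{α/2} + z_β) / d)².
z_{α/2} + z_β = 2.241 + 0.842 = 3.083.
n = 2 × (3.083 / 1.08)² = 2 × 2.855² = 2 × 8.15 = 16.3.
Round up to the next whole participant.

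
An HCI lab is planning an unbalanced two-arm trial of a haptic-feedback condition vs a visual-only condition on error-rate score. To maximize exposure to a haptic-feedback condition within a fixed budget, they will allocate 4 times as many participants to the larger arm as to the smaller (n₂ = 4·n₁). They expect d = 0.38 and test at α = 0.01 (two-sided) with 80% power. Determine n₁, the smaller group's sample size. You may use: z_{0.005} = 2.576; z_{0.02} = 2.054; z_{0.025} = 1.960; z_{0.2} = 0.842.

With allocation ratio k = n₂/n₁ = 4, Var(x̄₁−x̄₂) = σ²(1/n₁ + 1/(k·n₁)) = σ²·(k+1)/(k·n₁).
So n₁ = (1 + 1/k)·((z_{α/2} + z_β)/d)² = 1.250 × (3.418/0.38)².
n₁ = 1.250 × 80.91 = 101.1.
Round up: n₁ = 102, giving n₂ = 4 × 102 = 408.

n₁ = 102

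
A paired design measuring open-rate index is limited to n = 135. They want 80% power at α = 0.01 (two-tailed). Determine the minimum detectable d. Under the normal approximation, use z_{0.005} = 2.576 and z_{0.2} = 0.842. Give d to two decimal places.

d_min ≈ 0.29

For a single sample (or paired design) of n = 135: d_min = (z_{α/2} + z_β)/√n.
z-sum = 2.576 + 0.842 = 3.418.
d_min = 3.418 / √135 = 3.418 / 11.619 = 0.294.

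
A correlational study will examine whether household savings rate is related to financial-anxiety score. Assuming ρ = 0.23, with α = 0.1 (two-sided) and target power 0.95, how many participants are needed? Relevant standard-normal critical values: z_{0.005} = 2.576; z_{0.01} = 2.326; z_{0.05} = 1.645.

n = 201

Fisher's z: C = ½·ln((1+r)/(1−r)) = ½·ln(1.5974) = 0.2342.
n = ((z_{α/2} + z_β)/C)² + 3.
(1.645 + 1.645) / 0.2342 = 3.290 / 0.2342 = 14.048.
n = 14.048² + 3 = 197.34 + 3 = 200.3.
Round up.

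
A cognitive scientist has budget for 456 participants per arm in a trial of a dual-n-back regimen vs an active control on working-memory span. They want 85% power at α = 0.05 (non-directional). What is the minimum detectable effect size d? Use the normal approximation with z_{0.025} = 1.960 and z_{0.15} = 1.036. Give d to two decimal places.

For two independent groups of n = 456 each: d_min = (z_{α/2} + z_β)·√(2/n).
z-sum = 1.960 + 1.036 = 2.996.
d_min = 2.996 × √(2/456) = 2.996 × 0.0662 = 0.198.

d_min ≈ 0.20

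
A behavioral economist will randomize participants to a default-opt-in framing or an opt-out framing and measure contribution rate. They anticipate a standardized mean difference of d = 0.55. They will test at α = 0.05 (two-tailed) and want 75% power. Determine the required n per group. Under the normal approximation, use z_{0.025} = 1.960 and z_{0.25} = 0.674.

n = 46 per group

For two independent groups with equal n: n = 2·((z_{α/2} + z_β) / d)².
z_{α/2} + z_β = 1.960 + 0.674 = 2.634.
n = 2 × (2.634 / 0.55)² = 2 × 4.789² = 2 × 22.94 = 45.9.
Round up to the next whole participant.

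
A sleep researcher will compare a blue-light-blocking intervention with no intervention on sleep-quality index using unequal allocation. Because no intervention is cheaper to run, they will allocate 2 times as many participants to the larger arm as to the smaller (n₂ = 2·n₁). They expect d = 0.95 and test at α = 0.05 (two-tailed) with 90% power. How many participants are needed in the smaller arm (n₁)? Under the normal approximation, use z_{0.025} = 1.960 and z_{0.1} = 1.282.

With allocation ratio k = n₂/n₁ = 2, Var(x̄₁−x̄₂) = σ²(1/n₁ + 1/(k·n₁)) = σ²·(k+1)/(k·n₁).
So n₁ = (1 + 1/k)·((z_{α/2} + z_β)/d)² = 1.500 × (3.242/0.95)².
n₁ = 1.500 × 11.65 = 17.5.
Round up: n₁ = 18, giving n₂ = 2 × 18 = 36.

n₁ = 18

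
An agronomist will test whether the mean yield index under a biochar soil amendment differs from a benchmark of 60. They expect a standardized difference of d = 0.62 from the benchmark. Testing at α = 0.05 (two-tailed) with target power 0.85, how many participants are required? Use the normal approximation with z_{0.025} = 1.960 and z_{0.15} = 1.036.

For a one-sample test: n = ((z_{α/2} + z_β) / d)².
z_{α/2} + z_β = 1.960 + 1.036 = 2.996.
n = (2.996 / 0.62)² = 4.832² = 23.35.
Round up.

n = 24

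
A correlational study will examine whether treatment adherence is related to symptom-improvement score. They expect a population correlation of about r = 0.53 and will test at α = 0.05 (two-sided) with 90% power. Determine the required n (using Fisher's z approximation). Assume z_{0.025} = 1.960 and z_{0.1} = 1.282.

n = 34

Fisher's z: C = ½·ln((1+r)/(1−r)) = ½·ln(3.2553) = 0.5901.
n = ((z_{α/2} + z_β)/C)² + 3.
(1.960 + 1.282) / 0.5901 = 3.242 / 0.5901 = 5.494.
n = 5.494² + 3 = 30.18 + 3 = 33.2.
Round up.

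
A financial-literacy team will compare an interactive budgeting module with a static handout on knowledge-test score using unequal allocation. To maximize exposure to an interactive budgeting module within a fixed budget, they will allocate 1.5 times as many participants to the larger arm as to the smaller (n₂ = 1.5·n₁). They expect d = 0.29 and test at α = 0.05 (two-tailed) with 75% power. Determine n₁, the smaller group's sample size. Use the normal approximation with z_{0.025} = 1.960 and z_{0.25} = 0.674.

With allocation ratio k = n₂/n₁ = 1.5, Var(x̄₁−x̄₂) = σ²(1/n₁ + 1/(k·n₁)) = σ²·(k+1)/(k·n₁).
So n₁ = (1 + 1/k)·((z_{α/2} + z_β)/d)² = 1.667 × (2.634/0.29)².
n₁ = 1.667 × 82.50 = 137.5.
Round up: n₁ = 138, giving n₂ = 1.5 × 138 = 207.

n₁ = 138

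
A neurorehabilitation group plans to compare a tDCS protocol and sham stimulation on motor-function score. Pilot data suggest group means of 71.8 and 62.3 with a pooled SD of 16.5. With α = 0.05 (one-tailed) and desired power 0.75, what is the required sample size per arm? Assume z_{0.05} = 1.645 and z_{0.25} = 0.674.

Cohen's d = |M₁ − M₂| / SD_pooled = |71.8 − 62.3| / 16.5 = 9.5 / 16.5 = 0.576.
For two independent groups with equal n: n = 2·((z_{α} + z_β) / d)².
z_{α} + z_β = 1.645 + 0.674 = 2.319.
n = 2 × (2.319 / 0.576)² = 2 × 4.026² = 2 × 16.21 = 32.4.
Round up to the next whole participant.

n = 33 per group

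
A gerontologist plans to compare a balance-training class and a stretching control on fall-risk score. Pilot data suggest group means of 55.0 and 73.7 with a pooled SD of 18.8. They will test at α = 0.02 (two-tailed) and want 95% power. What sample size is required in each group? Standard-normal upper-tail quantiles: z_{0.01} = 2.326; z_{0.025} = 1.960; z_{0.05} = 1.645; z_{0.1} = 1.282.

n = 32 per group

Cohen's d = |M₁ − M₂| / SD_pooled = |55.0 − 73.7| / 18.8 = 18.7 / 18.8 = 0.995.
For two independent groups with equal n: n = 2·((z_{α/2} + z_β) / d)².
z_{α/2} + z_β = 2.326 + 1.645 = 3.971.
n = 2 × (3.971 / 0.995)² = 2 × 3.991² = 2 × 15.93 = 31.9.
Round up to the next whole participant.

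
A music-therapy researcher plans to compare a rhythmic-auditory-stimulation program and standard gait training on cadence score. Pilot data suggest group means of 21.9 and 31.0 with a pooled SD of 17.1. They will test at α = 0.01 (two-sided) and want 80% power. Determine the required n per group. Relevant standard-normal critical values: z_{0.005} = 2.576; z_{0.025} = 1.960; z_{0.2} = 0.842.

n = 83 per group

Cohen's d = |M₁ − M₂| / SD_pooled = |21.9 − 31.0| / 17.1 = 9.1 / 17.1 = 0.532.
For two independent groups with equal n: n = 2·((z_{α/2} + z_β) / d)².
z_{α/2} + z_β = 2.576 + 0.842 = 3.418.
n = 2 × (3.418 / 0.532)² = 2 × 6.425² = 2 × 41.28 = 82.6.
Round up to the next whole participant.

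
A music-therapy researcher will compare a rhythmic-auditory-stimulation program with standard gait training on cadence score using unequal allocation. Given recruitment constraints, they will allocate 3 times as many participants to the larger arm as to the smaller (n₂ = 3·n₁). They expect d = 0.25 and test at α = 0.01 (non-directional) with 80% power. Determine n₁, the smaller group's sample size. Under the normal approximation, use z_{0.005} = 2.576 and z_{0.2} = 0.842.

With allocation ratio k = n₂/n₁ = 3, Var(x̄₁−x̄₂) = σ²(1/n₁ + 1/(k·n₁)) = σ²·(k+1)/(k·n₁).
So n₁ = (1 + 1/k)·((z_{α/2} + z_β)/d)² = 1.333 × (3.418/0.25)².
n₁ = 1.333 × 186.92 = 249.2.
Round up: n₁ = 250, giving n₂ = 3 × 250 = 750.

n₁ = 250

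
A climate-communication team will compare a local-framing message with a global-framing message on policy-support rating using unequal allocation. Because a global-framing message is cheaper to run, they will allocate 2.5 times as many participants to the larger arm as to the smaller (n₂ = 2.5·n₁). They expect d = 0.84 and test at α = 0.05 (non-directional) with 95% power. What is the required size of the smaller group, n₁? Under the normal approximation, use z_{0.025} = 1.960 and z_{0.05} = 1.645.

n₁ = 26

With allocation ratio k = n₂/n₁ = 2.5, Var(x̄₁−x̄₂) = σ²(1/n₁ + 1/(k·n₁)) = σ²·(k+1)/(k·n₁).
So n₁ = (1 + 1/k)·((z_{α/2} + z_β)/d)² = 1.400 × (3.605/0.84)².
n₁ = 1.400 × 18.42 = 25.8.
Round up: n₁ = 26, giving n₂ = 2.5 × 26 = 65.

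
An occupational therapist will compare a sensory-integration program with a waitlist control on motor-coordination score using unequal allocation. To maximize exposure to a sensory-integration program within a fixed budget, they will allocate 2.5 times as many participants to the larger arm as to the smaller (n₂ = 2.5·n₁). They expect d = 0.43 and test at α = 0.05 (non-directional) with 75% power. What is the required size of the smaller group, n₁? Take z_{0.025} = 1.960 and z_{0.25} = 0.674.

n₁ = 53

With allocation ratio k = n₂/n₁ = 2.5, Var(x̄₁−x̄₂) = σ²(1/n₁ + 1/(k·n₁)) = σ²·(k+1)/(k·n₁).
So n₁ = (1 + 1/k)·((z_{α/2} + z_β)/d)² = 1.400 × (2.634/0.43)².
n₁ = 1.400 × 37.52 = 52.5.
Round up: n₁ = 53, giving n₂ = ⌈2.5 × 53⌉ = ⌈132.5⌉ = 133.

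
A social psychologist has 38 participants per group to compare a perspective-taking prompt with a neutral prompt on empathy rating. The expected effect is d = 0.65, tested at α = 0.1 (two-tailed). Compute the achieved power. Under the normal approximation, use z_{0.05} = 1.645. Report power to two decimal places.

power ≈ 0.88

For two equal groups, power = Φ(d·√(n/2) − z_{α/2}).
d·√(n/2) = 0.65 × √(38/2) = 0.65 × 4.359 = 2.833.
z_β = 2.833 − 1.645 = 1.188.
Power = Φ(1.188) = 0.883.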